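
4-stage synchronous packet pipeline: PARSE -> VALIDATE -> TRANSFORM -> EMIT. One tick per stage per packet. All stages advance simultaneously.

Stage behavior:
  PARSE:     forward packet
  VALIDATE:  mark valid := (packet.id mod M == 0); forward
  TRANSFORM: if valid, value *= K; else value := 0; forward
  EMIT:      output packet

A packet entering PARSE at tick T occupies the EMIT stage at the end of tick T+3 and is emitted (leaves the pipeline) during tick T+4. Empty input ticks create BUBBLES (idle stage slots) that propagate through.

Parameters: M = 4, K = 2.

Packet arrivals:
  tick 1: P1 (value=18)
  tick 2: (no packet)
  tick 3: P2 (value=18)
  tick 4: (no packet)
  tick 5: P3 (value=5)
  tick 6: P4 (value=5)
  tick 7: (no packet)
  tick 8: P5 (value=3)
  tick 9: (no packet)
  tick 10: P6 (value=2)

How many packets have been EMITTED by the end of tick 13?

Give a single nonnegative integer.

Tick 1: [PARSE:P1(v=18,ok=F), VALIDATE:-, TRANSFORM:-, EMIT:-] out:-; in:P1
Tick 2: [PARSE:-, VALIDATE:P1(v=18,ok=F), TRANSFORM:-, EMIT:-] out:-; in:-
Tick 3: [PARSE:P2(v=18,ok=F), VALIDATE:-, TRANSFORM:P1(v=0,ok=F), EMIT:-] out:-; in:P2
Tick 4: [PARSE:-, VALIDATE:P2(v=18,ok=F), TRANSFORM:-, EMIT:P1(v=0,ok=F)] out:-; in:-
Tick 5: [PARSE:P3(v=5,ok=F), VALIDATE:-, TRANSFORM:P2(v=0,ok=F), EMIT:-] out:P1(v=0); in:P3
Tick 6: [PARSE:P4(v=5,ok=F), VALIDATE:P3(v=5,ok=F), TRANSFORM:-, EMIT:P2(v=0,ok=F)] out:-; in:P4
Tick 7: [PARSE:-, VALIDATE:P4(v=5,ok=T), TRANSFORM:P3(v=0,ok=F), EMIT:-] out:P2(v=0); in:-
Tick 8: [PARSE:P5(v=3,ok=F), VALIDATE:-, TRANSFORM:P4(v=10,ok=T), EMIT:P3(v=0,ok=F)] out:-; in:P5
Tick 9: [PARSE:-, VALIDATE:P5(v=3,ok=F), TRANSFORM:-, EMIT:P4(v=10,ok=T)] out:P3(v=0); in:-
Tick 10: [PARSE:P6(v=2,ok=F), VALIDATE:-, TRANSFORM:P5(v=0,ok=F), EMIT:-] out:P4(v=10); in:P6
Tick 11: [PARSE:-, VALIDATE:P6(v=2,ok=F), TRANSFORM:-, EMIT:P5(v=0,ok=F)] out:-; in:-
Tick 12: [PARSE:-, VALIDATE:-, TRANSFORM:P6(v=0,ok=F), EMIT:-] out:P5(v=0); in:-
Tick 13: [PARSE:-, VALIDATE:-, TRANSFORM:-, EMIT:P6(v=0,ok=F)] out:-; in:-
Emitted by tick 13: ['P1', 'P2', 'P3', 'P4', 'P5']

Answer: 5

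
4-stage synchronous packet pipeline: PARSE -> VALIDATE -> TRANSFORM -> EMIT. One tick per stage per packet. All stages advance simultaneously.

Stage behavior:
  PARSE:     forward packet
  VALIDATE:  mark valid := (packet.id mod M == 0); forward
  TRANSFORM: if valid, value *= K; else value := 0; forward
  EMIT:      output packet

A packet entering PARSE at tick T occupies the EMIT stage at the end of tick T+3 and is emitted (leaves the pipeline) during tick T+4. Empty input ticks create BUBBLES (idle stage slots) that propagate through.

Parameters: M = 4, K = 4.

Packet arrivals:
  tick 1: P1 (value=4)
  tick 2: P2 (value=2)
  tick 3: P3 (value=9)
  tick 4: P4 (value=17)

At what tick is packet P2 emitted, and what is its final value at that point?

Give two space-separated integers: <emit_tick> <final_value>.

Answer: 6 0

Derivation:
Tick 1: [PARSE:P1(v=4,ok=F), VALIDATE:-, TRANSFORM:-, EMIT:-] out:-; in:P1
Tick 2: [PARSE:P2(v=2,ok=F), VALIDATE:P1(v=4,ok=F), TRANSFORM:-, EMIT:-] out:-; in:P2
Tick 3: [PARSE:P3(v=9,ok=F), VALIDATE:P2(v=2,ok=F), TRANSFORM:P1(v=0,ok=F), EMIT:-] out:-; in:P3
Tick 4: [PARSE:P4(v=17,ok=F), VALIDATE:P3(v=9,ok=F), TRANSFORM:P2(v=0,ok=F), EMIT:P1(v=0,ok=F)] out:-; in:P4
Tick 5: [PARSE:-, VALIDATE:P4(v=17,ok=T), TRANSFORM:P3(v=0,ok=F), EMIT:P2(v=0,ok=F)] out:P1(v=0); in:-
Tick 6: [PARSE:-, VALIDATE:-, TRANSFORM:P4(v=68,ok=T), EMIT:P3(v=0,ok=F)] out:P2(v=0); in:-
Tick 7: [PARSE:-, VALIDATE:-, TRANSFORM:-, EMIT:P4(v=68,ok=T)] out:P3(v=0); in:-
Tick 8: [PARSE:-, VALIDATE:-, TRANSFORM:-, EMIT:-] out:P4(v=68); in:-
P2: arrives tick 2, valid=False (id=2, id%4=2), emit tick 6, final value 0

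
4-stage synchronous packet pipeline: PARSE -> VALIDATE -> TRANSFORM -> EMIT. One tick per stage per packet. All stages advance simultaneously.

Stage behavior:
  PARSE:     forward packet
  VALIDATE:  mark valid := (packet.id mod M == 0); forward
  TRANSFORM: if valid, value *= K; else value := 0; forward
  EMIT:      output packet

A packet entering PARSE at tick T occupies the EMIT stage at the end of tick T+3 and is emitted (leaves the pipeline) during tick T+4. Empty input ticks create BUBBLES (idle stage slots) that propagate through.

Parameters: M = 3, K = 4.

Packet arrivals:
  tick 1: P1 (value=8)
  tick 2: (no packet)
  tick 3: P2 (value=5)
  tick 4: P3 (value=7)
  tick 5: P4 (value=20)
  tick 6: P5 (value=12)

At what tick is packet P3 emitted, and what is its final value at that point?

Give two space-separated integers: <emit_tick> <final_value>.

Answer: 8 28

Derivation:
Tick 1: [PARSE:P1(v=8,ok=F), VALIDATE:-, TRANSFORM:-, EMIT:-] out:-; in:P1
Tick 2: [PARSE:-, VALIDATE:P1(v=8,ok=F), TRANSFORM:-, EMIT:-] out:-; in:-
Tick 3: [PARSE:P2(v=5,ok=F), VALIDATE:-, TRANSFORM:P1(v=0,ok=F), EMIT:-] out:-; in:P2
Tick 4: [PARSE:P3(v=7,ok=F), VALIDATE:P2(v=5,ok=F), TRANSFORM:-, EMIT:P1(v=0,ok=F)] out:-; in:P3
Tick 5: [PARSE:P4(v=20,ok=F), VALIDATE:P3(v=7,ok=T), TRANSFORM:P2(v=0,ok=F), EMIT:-] out:P1(v=0); in:P4
Tick 6: [PARSE:P5(v=12,ok=F), VALIDATE:P4(v=20,ok=F), TRANSFORM:P3(v=28,ok=T), EMIT:P2(v=0,ok=F)] out:-; in:P5
Tick 7: [PARSE:-, VALIDATE:P5(v=12,ok=F), TRANSFORM:P4(v=0,ok=F), EMIT:P3(v=28,ok=T)] out:P2(v=0); in:-
Tick 8: [PARSE:-, VALIDATE:-, TRANSFORM:P5(v=0,ok=F), EMIT:P4(v=0,ok=F)] out:P3(v=28); in:-
Tick 9: [PARSE:-, VALIDATE:-, TRANSFORM:-, EMIT:P5(v=0,ok=F)] out:P4(v=0); in:-
Tick 10: [PARSE:-, VALIDATE:-, TRANSFORM:-, EMIT:-] out:P5(v=0); in:-
P3: arrives tick 4, valid=True (id=3, id%3=0), emit tick 8, final value 28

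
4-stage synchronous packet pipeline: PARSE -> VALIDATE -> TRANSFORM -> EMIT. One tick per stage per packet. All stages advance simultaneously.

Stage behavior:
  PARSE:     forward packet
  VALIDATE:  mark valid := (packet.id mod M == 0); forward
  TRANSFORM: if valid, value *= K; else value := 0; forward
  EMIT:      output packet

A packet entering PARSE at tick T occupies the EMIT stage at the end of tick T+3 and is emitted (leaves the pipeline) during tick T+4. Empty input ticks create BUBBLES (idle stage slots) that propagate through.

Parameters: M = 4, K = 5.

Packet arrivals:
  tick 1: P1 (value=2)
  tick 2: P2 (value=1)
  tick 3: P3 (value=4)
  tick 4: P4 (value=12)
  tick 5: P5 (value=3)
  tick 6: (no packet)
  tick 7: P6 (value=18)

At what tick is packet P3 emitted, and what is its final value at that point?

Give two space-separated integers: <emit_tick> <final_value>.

Tick 1: [PARSE:P1(v=2,ok=F), VALIDATE:-, TRANSFORM:-, EMIT:-] out:-; in:P1
Tick 2: [PARSE:P2(v=1,ok=F), VALIDATE:P1(v=2,ok=F), TRANSFORM:-, EMIT:-] out:-; in:P2
Tick 3: [PARSE:P3(v=4,ok=F), VALIDATE:P2(v=1,ok=F), TRANSFORM:P1(v=0,ok=F), EMIT:-] out:-; in:P3
Tick 4: [PARSE:P4(v=12,ok=F), VALIDATE:P3(v=4,ok=F), TRANSFORM:P2(v=0,ok=F), EMIT:P1(v=0,ok=F)] out:-; in:P4
Tick 5: [PARSE:P5(v=3,ok=F), VALIDATE:P4(v=12,ok=T), TRANSFORM:P3(v=0,ok=F), EMIT:P2(v=0,ok=F)] out:P1(v=0); in:P5
Tick 6: [PARSE:-, VALIDATE:P5(v=3,ok=F), TRANSFORM:P4(v=60,ok=T), EMIT:P3(v=0,ok=F)] out:P2(v=0); in:-
Tick 7: [PARSE:P6(v=18,ok=F), VALIDATE:-, TRANSFORM:P5(v=0,ok=F), EMIT:P4(v=60,ok=T)] out:P3(v=0); in:P6
Tick 8: [PARSE:-, VALIDATE:P6(v=18,ok=F), TRANSFORM:-, EMIT:P5(v=0,ok=F)] out:P4(v=60); in:-
Tick 9: [PARSE:-, VALIDATE:-, TRANSFORM:P6(v=0,ok=F), EMIT:-] out:P5(v=0); in:-
Tick 10: [PARSE:-, VALIDATE:-, TRANSFORM:-, EMIT:P6(v=0,ok=F)] out:-; in:-
Tick 11: [PARSE:-, VALIDATE:-, TRANSFORM:-, EMIT:-] out:P6(v=0); in:-
P3: arrives tick 3, valid=False (id=3, id%4=3), emit tick 7, final value 0

Answer: 7 0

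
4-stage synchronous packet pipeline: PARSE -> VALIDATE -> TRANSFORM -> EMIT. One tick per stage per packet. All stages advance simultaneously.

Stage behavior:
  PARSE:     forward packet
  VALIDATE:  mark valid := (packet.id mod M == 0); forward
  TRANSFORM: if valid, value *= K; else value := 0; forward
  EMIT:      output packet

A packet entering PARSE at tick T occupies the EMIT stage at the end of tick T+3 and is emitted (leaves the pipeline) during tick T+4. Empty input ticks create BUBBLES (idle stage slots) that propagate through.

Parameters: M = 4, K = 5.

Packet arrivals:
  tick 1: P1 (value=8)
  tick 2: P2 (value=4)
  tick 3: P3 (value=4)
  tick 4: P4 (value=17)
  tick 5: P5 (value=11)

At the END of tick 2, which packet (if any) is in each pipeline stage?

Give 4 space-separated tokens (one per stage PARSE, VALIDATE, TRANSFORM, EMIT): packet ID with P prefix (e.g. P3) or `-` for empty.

Answer: P2 P1 - -

Derivation:
Tick 1: [PARSE:P1(v=8,ok=F), VALIDATE:-, TRANSFORM:-, EMIT:-] out:-; in:P1
Tick 2: [PARSE:P2(v=4,ok=F), VALIDATE:P1(v=8,ok=F), TRANSFORM:-, EMIT:-] out:-; in:P2
At end of tick 2: ['P2', 'P1', '-', '-']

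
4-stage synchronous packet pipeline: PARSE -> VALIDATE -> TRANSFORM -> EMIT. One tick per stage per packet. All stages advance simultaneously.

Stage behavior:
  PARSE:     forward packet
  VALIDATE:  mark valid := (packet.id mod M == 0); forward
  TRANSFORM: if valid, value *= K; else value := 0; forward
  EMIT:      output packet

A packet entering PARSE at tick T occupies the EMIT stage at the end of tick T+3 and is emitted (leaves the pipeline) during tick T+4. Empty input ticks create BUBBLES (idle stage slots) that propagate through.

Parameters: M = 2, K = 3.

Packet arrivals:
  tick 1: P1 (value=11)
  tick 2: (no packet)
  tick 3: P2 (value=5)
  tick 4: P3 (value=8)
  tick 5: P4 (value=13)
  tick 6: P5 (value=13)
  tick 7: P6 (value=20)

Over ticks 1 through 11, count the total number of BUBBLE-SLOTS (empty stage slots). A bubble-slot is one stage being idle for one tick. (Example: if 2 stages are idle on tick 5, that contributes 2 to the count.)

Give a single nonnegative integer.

Tick 1: [PARSE:P1(v=11,ok=F), VALIDATE:-, TRANSFORM:-, EMIT:-] out:-; bubbles=3
Tick 2: [PARSE:-, VALIDATE:P1(v=11,ok=F), TRANSFORM:-, EMIT:-] out:-; bubbles=3
Tick 3: [PARSE:P2(v=5,ok=F), VALIDATE:-, TRANSFORM:P1(v=0,ok=F), EMIT:-] out:-; bubbles=2
Tick 4: [PARSE:P3(v=8,ok=F), VALIDATE:P2(v=5,ok=T), TRANSFORM:-, EMIT:P1(v=0,ok=F)] out:-; bubbles=1
Tick 5: [PARSE:P4(v=13,ok=F), VALIDATE:P3(v=8,ok=F), TRANSFORM:P2(v=15,ok=T), EMIT:-] out:P1(v=0); bubbles=1
Tick 6: [PARSE:P5(v=13,ok=F), VALIDATE:P4(v=13,ok=T), TRANSFORM:P3(v=0,ok=F), EMIT:P2(v=15,ok=T)] out:-; bubbles=0
Tick 7: [PARSE:P6(v=20,ok=F), VALIDATE:P5(v=13,ok=F), TRANSFORM:P4(v=39,ok=T), EMIT:P3(v=0,ok=F)] out:P2(v=15); bubbles=0
Tick 8: [PARSE:-, VALIDATE:P6(v=20,ok=T), TRANSFORM:P5(v=0,ok=F), EMIT:P4(v=39,ok=T)] out:P3(v=0); bubbles=1
Tick 9: [PARSE:-, VALIDATE:-, TRANSFORM:P6(v=60,ok=T), EMIT:P5(v=0,ok=F)] out:P4(v=39); bubbles=2
Tick 10: [PARSE:-, VALIDATE:-, TRANSFORM:-, EMIT:P6(v=60,ok=T)] out:P5(v=0); bubbles=3
Tick 11: [PARSE:-, VALIDATE:-, TRANSFORM:-, EMIT:-] out:P6(v=60); bubbles=4
Total bubble-slots: 20

Answer: 20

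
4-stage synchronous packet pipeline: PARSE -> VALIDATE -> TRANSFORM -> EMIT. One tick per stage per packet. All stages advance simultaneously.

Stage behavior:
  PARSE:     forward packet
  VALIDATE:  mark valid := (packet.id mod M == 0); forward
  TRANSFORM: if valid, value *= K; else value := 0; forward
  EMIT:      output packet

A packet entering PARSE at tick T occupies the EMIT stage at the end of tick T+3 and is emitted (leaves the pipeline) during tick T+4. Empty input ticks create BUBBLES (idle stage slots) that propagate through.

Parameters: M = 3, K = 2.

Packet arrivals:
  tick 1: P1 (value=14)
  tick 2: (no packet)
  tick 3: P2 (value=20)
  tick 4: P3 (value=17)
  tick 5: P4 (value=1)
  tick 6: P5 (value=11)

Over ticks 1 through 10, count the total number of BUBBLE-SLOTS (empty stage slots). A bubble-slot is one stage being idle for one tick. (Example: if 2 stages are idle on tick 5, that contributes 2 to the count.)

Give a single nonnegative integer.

Tick 1: [PARSE:P1(v=14,ok=F), VALIDATE:-, TRANSFORM:-, EMIT:-] out:-; bubbles=3
Tick 2: [PARSE:-, VALIDATE:P1(v=14,ok=F), TRANSFORM:-, EMIT:-] out:-; bubbles=3
Tick 3: [PARSE:P2(v=20,ok=F), VALIDATE:-, TRANSFORM:P1(v=0,ok=F), EMIT:-] out:-; bubbles=2
Tick 4: [PARSE:P3(v=17,ok=F), VALIDATE:P2(v=20,ok=F), TRANSFORM:-, EMIT:P1(v=0,ok=F)] out:-; bubbles=1
Tick 5: [PARSE:P4(v=1,ok=F), VALIDATE:P3(v=17,ok=T), TRANSFORM:P2(v=0,ok=F), EMIT:-] out:P1(v=0); bubbles=1
Tick 6: [PARSE:P5(v=11,ok=F), VALIDATE:P4(v=1,ok=F), TRANSFORM:P3(v=34,ok=T), EMIT:P2(v=0,ok=F)] out:-; bubbles=0
Tick 7: [PARSE:-, VALIDATE:P5(v=11,ok=F), TRANSFORM:P4(v=0,ok=F), EMIT:P3(v=34,ok=T)] out:P2(v=0); bubbles=1
Tick 8: [PARSE:-, VALIDATE:-, TRANSFORM:P5(v=0,ok=F), EMIT:P4(v=0,ok=F)] out:P3(v=34); bubbles=2
Tick 9: [PARSE:-, VALIDATE:-, TRANSFORM:-, EMIT:P5(v=0,ok=F)] out:P4(v=0); bubbles=3
Tick 10: [PARSE:-, VALIDATE:-, TRANSFORM:-, EMIT:-] out:P5(v=0); bubbles=4
Total bubble-slots: 20

Answer: 20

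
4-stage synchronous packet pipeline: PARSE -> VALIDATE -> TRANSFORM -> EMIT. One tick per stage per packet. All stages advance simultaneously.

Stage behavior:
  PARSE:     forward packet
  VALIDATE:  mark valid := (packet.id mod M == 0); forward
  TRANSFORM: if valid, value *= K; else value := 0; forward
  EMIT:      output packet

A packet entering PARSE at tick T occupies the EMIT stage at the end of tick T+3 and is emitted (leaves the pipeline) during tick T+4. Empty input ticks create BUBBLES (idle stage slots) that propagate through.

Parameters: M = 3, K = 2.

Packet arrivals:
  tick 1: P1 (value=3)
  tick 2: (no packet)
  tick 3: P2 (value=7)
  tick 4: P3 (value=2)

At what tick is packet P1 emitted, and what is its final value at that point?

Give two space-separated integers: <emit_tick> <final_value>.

Tick 1: [PARSE:P1(v=3,ok=F), VALIDATE:-, TRANSFORM:-, EMIT:-] out:-; in:P1
Tick 2: [PARSE:-, VALIDATE:P1(v=3,ok=F), TRANSFORM:-, EMIT:-] out:-; in:-
Tick 3: [PARSE:P2(v=7,ok=F), VALIDATE:-, TRANSFORM:P1(v=0,ok=F), EMIT:-] out:-; in:P2
Tick 4: [PARSE:P3(v=2,ok=F), VALIDATE:P2(v=7,ok=F), TRANSFORM:-, EMIT:P1(v=0,ok=F)] out:-; in:P3
Tick 5: [PARSE:-, VALIDATE:P3(v=2,ok=T), TRANSFORM:P2(v=0,ok=F), EMIT:-] out:P1(v=0); in:-
Tick 6: [PARSE:-, VALIDATE:-, TRANSFORM:P3(v=4,ok=T), EMIT:P2(v=0,ok=F)] out:-; in:-
Tick 7: [PARSE:-, VALIDATE:-, TRANSFORM:-, EMIT:P3(v=4,ok=T)] out:P2(v=0); in:-
Tick 8: [PARSE:-, VALIDATE:-, TRANSFORM:-, EMIT:-] out:P3(v=4); in:-
P1: arrives tick 1, valid=False (id=1, id%3=1), emit tick 5, final value 0

Answer: 5 0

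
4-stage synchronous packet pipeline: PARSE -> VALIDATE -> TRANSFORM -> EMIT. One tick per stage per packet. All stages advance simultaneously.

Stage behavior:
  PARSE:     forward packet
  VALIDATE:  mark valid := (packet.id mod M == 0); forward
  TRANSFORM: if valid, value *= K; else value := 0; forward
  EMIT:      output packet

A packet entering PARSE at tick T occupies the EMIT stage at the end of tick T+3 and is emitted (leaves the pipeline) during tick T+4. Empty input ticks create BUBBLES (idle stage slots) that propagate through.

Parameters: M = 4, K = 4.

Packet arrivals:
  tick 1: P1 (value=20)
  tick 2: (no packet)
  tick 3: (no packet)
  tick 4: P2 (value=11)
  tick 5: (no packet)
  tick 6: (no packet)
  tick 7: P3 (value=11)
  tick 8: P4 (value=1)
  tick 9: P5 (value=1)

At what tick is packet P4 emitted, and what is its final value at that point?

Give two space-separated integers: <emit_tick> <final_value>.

Tick 1: [PARSE:P1(v=20,ok=F), VALIDATE:-, TRANSFORM:-, EMIT:-] out:-; in:P1
Tick 2: [PARSE:-, VALIDATE:P1(v=20,ok=F), TRANSFORM:-, EMIT:-] out:-; in:-
Tick 3: [PARSE:-, VALIDATE:-, TRANSFORM:P1(v=0,ok=F), EMIT:-] out:-; in:-
Tick 4: [PARSE:P2(v=11,ok=F), VALIDATE:-, TRANSFORM:-, EMIT:P1(v=0,ok=F)] out:-; in:P2
Tick 5: [PARSE:-, VALIDATE:P2(v=11,ok=F), TRANSFORM:-, EMIT:-] out:P1(v=0); in:-
Tick 6: [PARSE:-, VALIDATE:-, TRANSFORM:P2(v=0,ok=F), EMIT:-] out:-; in:-
Tick 7: [PARSE:P3(v=11,ok=F), VALIDATE:-, TRANSFORM:-, EMIT:P2(v=0,ok=F)] out:-; in:P3
Tick 8: [PARSE:P4(v=1,ok=F), VALIDATE:P3(v=11,ok=F), TRANSFORM:-, EMIT:-] out:P2(v=0); in:P4
Tick 9: [PARSE:P5(v=1,ok=F), VALIDATE:P4(v=1,ok=T), TRANSFORM:P3(v=0,ok=F), EMIT:-] out:-; in:P5
Tick 10: [PARSE:-, VALIDATE:P5(v=1,ok=F), TRANSFORM:P4(v=4,ok=T), EMIT:P3(v=0,ok=F)] out:-; in:-
Tick 11: [PARSE:-, VALIDATE:-, TRANSFORM:P5(v=0,ok=F), EMIT:P4(v=4,ok=T)] out:P3(v=0); in:-
Tick 12: [PARSE:-, VALIDATE:-, TRANSFORM:-, EMIT:P5(v=0,ok=F)] out:P4(v=4); in:-
Tick 13: [PARSE:-, VALIDATE:-, TRANSFORM:-, EMIT:-] out:P5(v=0); in:-
P4: arrives tick 8, valid=True (id=4, id%4=0), emit tick 12, final value 4

Answer: 12 4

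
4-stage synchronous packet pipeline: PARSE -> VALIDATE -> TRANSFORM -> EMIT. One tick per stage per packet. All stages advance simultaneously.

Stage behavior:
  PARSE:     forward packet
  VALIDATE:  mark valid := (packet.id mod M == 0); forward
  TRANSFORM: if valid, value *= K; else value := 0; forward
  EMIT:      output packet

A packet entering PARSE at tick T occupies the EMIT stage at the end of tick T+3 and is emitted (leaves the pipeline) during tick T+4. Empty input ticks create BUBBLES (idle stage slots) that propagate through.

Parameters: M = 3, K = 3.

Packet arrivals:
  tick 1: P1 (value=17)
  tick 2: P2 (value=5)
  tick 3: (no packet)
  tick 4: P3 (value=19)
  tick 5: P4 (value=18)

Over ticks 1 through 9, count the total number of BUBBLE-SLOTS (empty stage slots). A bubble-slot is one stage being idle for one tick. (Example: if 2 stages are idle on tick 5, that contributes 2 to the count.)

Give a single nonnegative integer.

Answer: 20

Derivation:
Tick 1: [PARSE:P1(v=17,ok=F), VALIDATE:-, TRANSFORM:-, EMIT:-] out:-; bubbles=3
Tick 2: [PARSE:P2(v=5,ok=F), VALIDATE:P1(v=17,ok=F), TRANSFORM:-, EMIT:-] out:-; bubbles=2
Tick 3: [PARSE:-, VALIDATE:P2(v=5,ok=F), TRANSFORM:P1(v=0,ok=F), EMIT:-] out:-; bubbles=2
Tick 4: [PARSE:P3(v=19,ok=F), VALIDATE:-, TRANSFORM:P2(v=0,ok=F), EMIT:P1(v=0,ok=F)] out:-; bubbles=1
Tick 5: [PARSE:P4(v=18,ok=F), VALIDATE:P3(v=19,ok=T), TRANSFORM:-, EMIT:P2(v=0,ok=F)] out:P1(v=0); bubbles=1
Tick 6: [PARSE:-, VALIDATE:P4(v=18,ok=F), TRANSFORM:P3(v=57,ok=T), EMIT:-] out:P2(v=0); bubbles=2
Tick 7: [PARSE:-, VALIDATE:-, TRANSFORM:P4(v=0,ok=F), EMIT:P3(v=57,ok=T)] out:-; bubbles=2
Tick 8: [PARSE:-, VALIDATE:-, TRANSFORM:-, EMIT:P4(v=0,ok=F)] out:P3(v=57); bubbles=3
Tick 9: [PARSE:-, VALIDATE:-, TRANSFORM:-, EMIT:-] out:P4(v=0); bubbles=4
Total bubble-slots: 20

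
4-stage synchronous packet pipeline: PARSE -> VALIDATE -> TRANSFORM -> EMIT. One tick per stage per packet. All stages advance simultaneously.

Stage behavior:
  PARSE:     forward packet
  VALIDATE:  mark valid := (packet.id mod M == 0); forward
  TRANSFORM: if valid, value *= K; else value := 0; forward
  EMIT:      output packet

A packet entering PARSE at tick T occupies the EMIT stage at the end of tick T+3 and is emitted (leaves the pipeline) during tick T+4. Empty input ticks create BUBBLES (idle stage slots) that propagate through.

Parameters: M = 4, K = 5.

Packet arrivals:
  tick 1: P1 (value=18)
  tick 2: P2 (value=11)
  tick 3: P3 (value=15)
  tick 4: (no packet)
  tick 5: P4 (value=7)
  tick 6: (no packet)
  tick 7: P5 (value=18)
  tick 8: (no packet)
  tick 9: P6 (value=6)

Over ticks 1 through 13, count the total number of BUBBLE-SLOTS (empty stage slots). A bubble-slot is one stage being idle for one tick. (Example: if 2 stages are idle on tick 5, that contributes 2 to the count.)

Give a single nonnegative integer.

Tick 1: [PARSE:P1(v=18,ok=F), VALIDATE:-, TRANSFORM:-, EMIT:-] out:-; bubbles=3
Tick 2: [PARSE:P2(v=11,ok=F), VALIDATE:P1(v=18,ok=F), TRANSFORM:-, EMIT:-] out:-; bubbles=2
Tick 3: [PARSE:P3(v=15,ok=F), VALIDATE:P2(v=11,ok=F), TRANSFORM:P1(v=0,ok=F), EMIT:-] out:-; bubbles=1
Tick 4: [PARSE:-, VALIDATE:P3(v=15,ok=F), TRANSFORM:P2(v=0,ok=F), EMIT:P1(v=0,ok=F)] out:-; bubbles=1
Tick 5: [PARSE:P4(v=7,ok=F), VALIDATE:-, TRANSFORM:P3(v=0,ok=F), EMIT:P2(v=0,ok=F)] out:P1(v=0); bubbles=1
Tick 6: [PARSE:-, VALIDATE:P4(v=7,ok=T), TRANSFORM:-, EMIT:P3(v=0,ok=F)] out:P2(v=0); bubbles=2
Tick 7: [PARSE:P5(v=18,ok=F), VALIDATE:-, TRANSFORM:P4(v=35,ok=T), EMIT:-] out:P3(v=0); bubbles=2
Tick 8: [PARSE:-, VALIDATE:P5(v=18,ok=F), TRANSFORM:-, EMIT:P4(v=35,ok=T)] out:-; bubbles=2
Tick 9: [PARSE:P6(v=6,ok=F), VALIDATE:-, TRANSFORM:P5(v=0,ok=F), EMIT:-] out:P4(v=35); bubbles=2
Tick 10: [PARSE:-, VALIDATE:P6(v=6,ok=F), TRANSFORM:-, EMIT:P5(v=0,ok=F)] out:-; bubbles=2
Tick 11: [PARSE:-, VALIDATE:-, TRANSFORM:P6(v=0,ok=F), EMIT:-] out:P5(v=0); bubbles=3
Tick 12: [PARSE:-, VALIDATE:-, TRANSFORM:-, EMIT:P6(v=0,ok=F)] out:-; bubbles=3
Tick 13: [PARSE:-, VALIDATE:-, TRANSFORM:-, EMIT:-] out:P6(v=0); bubbles=4
Total bubble-slots: 28

Answer: 28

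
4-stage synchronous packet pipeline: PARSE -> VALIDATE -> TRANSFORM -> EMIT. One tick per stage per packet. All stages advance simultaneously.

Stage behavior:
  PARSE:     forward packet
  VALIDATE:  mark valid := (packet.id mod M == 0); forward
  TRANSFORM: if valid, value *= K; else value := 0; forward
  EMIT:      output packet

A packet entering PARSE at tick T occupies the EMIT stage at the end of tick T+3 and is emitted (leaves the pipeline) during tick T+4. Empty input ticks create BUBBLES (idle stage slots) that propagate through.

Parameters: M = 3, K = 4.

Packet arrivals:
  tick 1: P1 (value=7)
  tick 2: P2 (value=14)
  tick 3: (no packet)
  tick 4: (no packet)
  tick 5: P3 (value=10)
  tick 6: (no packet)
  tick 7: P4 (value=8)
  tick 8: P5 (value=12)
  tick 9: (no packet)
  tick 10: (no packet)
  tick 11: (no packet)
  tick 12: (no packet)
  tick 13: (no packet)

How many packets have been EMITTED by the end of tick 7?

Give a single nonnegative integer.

Answer: 2

Derivation:
Tick 1: [PARSE:P1(v=7,ok=F), VALIDATE:-, TRANSFORM:-, EMIT:-] out:-; in:P1
Tick 2: [PARSE:P2(v=14,ok=F), VALIDATE:P1(v=7,ok=F), TRANSFORM:-, EMIT:-] out:-; in:P2
Tick 3: [PARSE:-, VALIDATE:P2(v=14,ok=F), TRANSFORM:P1(v=0,ok=F), EMIT:-] out:-; in:-
Tick 4: [PARSE:-, VALIDATE:-, TRANSFORM:P2(v=0,ok=F), EMIT:P1(v=0,ok=F)] out:-; in:-
Tick 5: [PARSE:P3(v=10,ok=F), VALIDATE:-, TRANSFORM:-, EMIT:P2(v=0,ok=F)] out:P1(v=0); in:P3
Tick 6: [PARSE:-, VALIDATE:P3(v=10,ok=T), TRANSFORM:-, EMIT:-] out:P2(v=0); in:-
Tick 7: [PARSE:P4(v=8,ok=F), VALIDATE:-, TRANSFORM:P3(v=40,ok=T), EMIT:-] out:-; in:P4
Emitted by tick 7: ['P1', 'P2']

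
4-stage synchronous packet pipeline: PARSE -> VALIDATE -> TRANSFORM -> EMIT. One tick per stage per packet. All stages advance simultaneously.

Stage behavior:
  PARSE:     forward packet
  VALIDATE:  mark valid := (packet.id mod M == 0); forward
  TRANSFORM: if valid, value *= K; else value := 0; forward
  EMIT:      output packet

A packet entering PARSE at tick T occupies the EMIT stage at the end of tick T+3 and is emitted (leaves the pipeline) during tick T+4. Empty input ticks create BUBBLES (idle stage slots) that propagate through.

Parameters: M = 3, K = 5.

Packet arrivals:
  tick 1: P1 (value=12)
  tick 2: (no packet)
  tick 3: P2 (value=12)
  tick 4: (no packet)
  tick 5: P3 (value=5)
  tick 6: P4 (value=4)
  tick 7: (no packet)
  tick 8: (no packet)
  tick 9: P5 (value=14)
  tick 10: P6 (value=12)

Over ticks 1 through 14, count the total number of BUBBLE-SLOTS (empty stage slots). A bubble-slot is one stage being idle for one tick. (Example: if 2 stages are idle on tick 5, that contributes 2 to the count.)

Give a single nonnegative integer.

Answer: 32

Derivation:
Tick 1: [PARSE:P1(v=12,ok=F), VALIDATE:-, TRANSFORM:-, EMIT:-] out:-; bubbles=3
Tick 2: [PARSE:-, VALIDATE:P1(v=12,ok=F), TRANSFORM:-, EMIT:-] out:-; bubbles=3
Tick 3: [PARSE:P2(v=12,ok=F), VALIDATE:-, TRANSFORM:P1(v=0,ok=F), EMIT:-] out:-; bubbles=2
Tick 4: [PARSE:-, VALIDATE:P2(v=12,ok=F), TRANSFORM:-, EMIT:P1(v=0,ok=F)] out:-; bubbles=2
Tick 5: [PARSE:P3(v=5,ok=F), VALIDATE:-, TRANSFORM:P2(v=0,ok=F), EMIT:-] out:P1(v=0); bubbles=2
Tick 6: [PARSE:P4(v=4,ok=F), VALIDATE:P3(v=5,ok=T), TRANSFORM:-, EMIT:P2(v=0,ok=F)] out:-; bubbles=1
Tick 7: [PARSE:-, VALIDATE:P4(v=4,ok=F), TRANSFORM:P3(v=25,ok=T), EMIT:-] out:P2(v=0); bubbles=2
Tick 8: [PARSE:-, VALIDATE:-, TRANSFORM:P4(v=0,ok=F), EMIT:P3(v=25,ok=T)] out:-; bubbles=2
Tick 9: [PARSE:P5(v=14,ok=F), VALIDATE:-, TRANSFORM:-, EMIT:P4(v=0,ok=F)] out:P3(v=25); bubbles=2
Tick 10: [PARSE:P6(v=12,ok=F), VALIDATE:P5(v=14,ok=F), TRANSFORM:-, EMIT:-] out:P4(v=0); bubbles=2
Tick 11: [PARSE:-, VALIDATE:P6(v=12,ok=T), TRANSFORM:P5(v=0,ok=F), EMIT:-] out:-; bubbles=2
Tick 12: [PARSE:-, VALIDATE:-, TRANSFORM:P6(v=60,ok=T), EMIT:P5(v=0,ok=F)] out:-; bubbles=2
Tick 13: [PARSE:-, VALIDATE:-, TRANSFORM:-, EMIT:P6(v=60,ok=T)] out:P5(v=0); bubbles=3
Tick 14: [PARSE:-, VALIDATE:-, TRANSFORM:-, EMIT:-] out:P6(v=60); bubbles=4
Total bubble-slots: 32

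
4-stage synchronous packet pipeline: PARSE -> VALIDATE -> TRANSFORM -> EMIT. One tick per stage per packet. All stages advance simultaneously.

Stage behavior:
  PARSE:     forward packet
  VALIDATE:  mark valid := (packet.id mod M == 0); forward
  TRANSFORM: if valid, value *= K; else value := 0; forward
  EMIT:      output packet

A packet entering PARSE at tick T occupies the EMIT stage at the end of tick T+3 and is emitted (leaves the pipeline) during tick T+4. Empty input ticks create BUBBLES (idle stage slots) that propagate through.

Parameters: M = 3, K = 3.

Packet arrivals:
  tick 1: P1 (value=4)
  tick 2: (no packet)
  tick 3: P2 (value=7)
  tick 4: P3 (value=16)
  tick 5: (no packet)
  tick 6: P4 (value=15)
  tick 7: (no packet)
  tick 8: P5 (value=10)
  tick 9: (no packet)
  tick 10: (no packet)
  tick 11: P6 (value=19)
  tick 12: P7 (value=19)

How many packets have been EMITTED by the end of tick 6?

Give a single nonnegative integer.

Answer: 1

Derivation:
Tick 1: [PARSE:P1(v=4,ok=F), VALIDATE:-, TRANSFORM:-, EMIT:-] out:-; in:P1
Tick 2: [PARSE:-, VALIDATE:P1(v=4,ok=F), TRANSFORM:-, EMIT:-] out:-; in:-
Tick 3: [PARSE:P2(v=7,ok=F), VALIDATE:-, TRANSFORM:P1(v=0,ok=F), EMIT:-] out:-; in:P2
Tick 4: [PARSE:P3(v=16,ok=F), VALIDATE:P2(v=7,ok=F), TRANSFORM:-, EMIT:P1(v=0,ok=F)] out:-; in:P3
Tick 5: [PARSE:-, VALIDATE:P3(v=16,ok=T), TRANSFORM:P2(v=0,ok=F), EMIT:-] out:P1(v=0); in:-
Tick 6: [PARSE:P4(v=15,ok=F), VALIDATE:-, TRANSFORM:P3(v=48,ok=T), EMIT:P2(v=0,ok=F)] out:-; in:P4
Emitted by tick 6: ['P1']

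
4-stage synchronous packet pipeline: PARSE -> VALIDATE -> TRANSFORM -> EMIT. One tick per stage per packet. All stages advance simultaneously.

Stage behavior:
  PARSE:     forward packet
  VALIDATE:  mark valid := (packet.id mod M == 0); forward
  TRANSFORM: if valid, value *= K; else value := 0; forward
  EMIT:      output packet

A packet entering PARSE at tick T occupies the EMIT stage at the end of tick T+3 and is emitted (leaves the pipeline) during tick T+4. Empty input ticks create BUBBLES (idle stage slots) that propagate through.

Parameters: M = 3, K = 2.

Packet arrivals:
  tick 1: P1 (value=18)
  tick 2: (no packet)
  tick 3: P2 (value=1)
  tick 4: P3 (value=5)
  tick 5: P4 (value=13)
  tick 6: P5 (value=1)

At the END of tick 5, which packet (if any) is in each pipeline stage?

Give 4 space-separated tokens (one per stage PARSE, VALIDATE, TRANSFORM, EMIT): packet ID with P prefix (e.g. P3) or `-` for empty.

Answer: P4 P3 P2 -

Derivation:
Tick 1: [PARSE:P1(v=18,ok=F), VALIDATE:-, TRANSFORM:-, EMIT:-] out:-; in:P1
Tick 2: [PARSE:-, VALIDATE:P1(v=18,ok=F), TRANSFORM:-, EMIT:-] out:-; in:-
Tick 3: [PARSE:P2(v=1,ok=F), VALIDATE:-, TRANSFORM:P1(v=0,ok=F), EMIT:-] out:-; in:P2
Tick 4: [PARSE:P3(v=5,ok=F), VALIDATE:P2(v=1,ok=F), TRANSFORM:-, EMIT:P1(v=0,ok=F)] out:-; in:P3
Tick 5: [PARSE:P4(v=13,ok=F), VALIDATE:P3(v=5,ok=T), TRANSFORM:P2(v=0,ok=F), EMIT:-] out:P1(v=0); in:P4
At end of tick 5: ['P4', 'P3', 'P2', '-']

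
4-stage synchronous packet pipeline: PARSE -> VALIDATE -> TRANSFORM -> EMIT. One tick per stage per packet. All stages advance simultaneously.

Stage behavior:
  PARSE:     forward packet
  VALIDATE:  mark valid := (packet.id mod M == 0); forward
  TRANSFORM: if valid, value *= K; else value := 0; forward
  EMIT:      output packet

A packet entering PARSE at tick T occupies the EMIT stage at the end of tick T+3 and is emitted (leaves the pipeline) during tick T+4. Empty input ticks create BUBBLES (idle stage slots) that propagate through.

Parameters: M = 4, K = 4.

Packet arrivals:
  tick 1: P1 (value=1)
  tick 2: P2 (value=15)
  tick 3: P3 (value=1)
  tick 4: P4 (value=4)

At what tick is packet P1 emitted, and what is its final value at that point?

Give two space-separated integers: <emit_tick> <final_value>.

Tick 1: [PARSE:P1(v=1,ok=F), VALIDATE:-, TRANSFORM:-, EMIT:-] out:-; in:P1
Tick 2: [PARSE:P2(v=15,ok=F), VALIDATE:P1(v=1,ok=F), TRANSFORM:-, EMIT:-] out:-; in:P2
Tick 3: [PARSE:P3(v=1,ok=F), VALIDATE:P2(v=15,ok=F), TRANSFORM:P1(v=0,ok=F), EMIT:-] out:-; in:P3
Tick 4: [PARSE:P4(v=4,ok=F), VALIDATE:P3(v=1,ok=F), TRANSFORM:P2(v=0,ok=F), EMIT:P1(v=0,ok=F)] out:-; in:P4
Tick 5: [PARSE:-, VALIDATE:P4(v=4,ok=T), TRANSFORM:P3(v=0,ok=F), EMIT:P2(v=0,ok=F)] out:P1(v=0); in:-
Tick 6: [PARSE:-, VALIDATE:-, TRANSFORM:P4(v=16,ok=T), EMIT:P3(v=0,ok=F)] out:P2(v=0); in:-
Tick 7: [PARSE:-, VALIDATE:-, TRANSFORM:-, EMIT:P4(v=16,ok=T)] out:P3(v=0); in:-
Tick 8: [PARSE:-, VALIDATE:-, TRANSFORM:-, EMIT:-] out:P4(v=16); in:-
P1: arrives tick 1, valid=False (id=1, id%4=1), emit tick 5, final value 0

Answer: 5 0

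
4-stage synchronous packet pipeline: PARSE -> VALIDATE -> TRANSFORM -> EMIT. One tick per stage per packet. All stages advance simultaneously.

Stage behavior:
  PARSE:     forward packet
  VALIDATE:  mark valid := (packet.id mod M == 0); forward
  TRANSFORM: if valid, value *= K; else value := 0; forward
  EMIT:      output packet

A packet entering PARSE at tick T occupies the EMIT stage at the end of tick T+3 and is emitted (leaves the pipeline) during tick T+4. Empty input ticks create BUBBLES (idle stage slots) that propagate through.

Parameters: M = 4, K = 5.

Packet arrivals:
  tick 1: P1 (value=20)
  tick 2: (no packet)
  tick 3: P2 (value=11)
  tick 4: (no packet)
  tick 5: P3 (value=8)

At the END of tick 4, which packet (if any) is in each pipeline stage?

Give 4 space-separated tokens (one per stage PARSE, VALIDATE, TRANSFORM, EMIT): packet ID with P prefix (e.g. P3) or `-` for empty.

Tick 1: [PARSE:P1(v=20,ok=F), VALIDATE:-, TRANSFORM:-, EMIT:-] out:-; in:P1
Tick 2: [PARSE:-, VALIDATE:P1(v=20,ok=F), TRANSFORM:-, EMIT:-] out:-; in:-
Tick 3: [PARSE:P2(v=11,ok=F), VALIDATE:-, TRANSFORM:P1(v=0,ok=F), EMIT:-] out:-; in:P2
Tick 4: [PARSE:-, VALIDATE:P2(v=11,ok=F), TRANSFORM:-, EMIT:P1(v=0,ok=F)] out:-; in:-
At end of tick 4: ['-', 'P2', '-', 'P1']

Answer: - P2 - P1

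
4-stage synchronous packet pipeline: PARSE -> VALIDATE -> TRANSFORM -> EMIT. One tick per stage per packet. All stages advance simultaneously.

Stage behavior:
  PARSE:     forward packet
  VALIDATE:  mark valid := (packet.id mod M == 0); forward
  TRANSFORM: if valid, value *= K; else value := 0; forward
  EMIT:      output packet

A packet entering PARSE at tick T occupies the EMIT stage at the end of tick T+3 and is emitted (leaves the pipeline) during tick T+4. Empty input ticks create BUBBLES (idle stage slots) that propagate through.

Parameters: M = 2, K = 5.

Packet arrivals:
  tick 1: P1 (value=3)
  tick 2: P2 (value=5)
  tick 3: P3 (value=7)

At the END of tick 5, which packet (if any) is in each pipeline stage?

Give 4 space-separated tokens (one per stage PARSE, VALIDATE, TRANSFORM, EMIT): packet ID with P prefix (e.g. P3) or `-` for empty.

Answer: - - P3 P2

Derivation:
Tick 1: [PARSE:P1(v=3,ok=F), VALIDATE:-, TRANSFORM:-, EMIT:-] out:-; in:P1
Tick 2: [PARSE:P2(v=5,ok=F), VALIDATE:P1(v=3,ok=F), TRANSFORM:-, EMIT:-] out:-; in:P2
Tick 3: [PARSE:P3(v=7,ok=F), VALIDATE:P2(v=5,ok=T), TRANSFORM:P1(v=0,ok=F), EMIT:-] out:-; in:P3
Tick 4: [PARSE:-, VALIDATE:P3(v=7,ok=F), TRANSFORM:P2(v=25,ok=T), EMIT:P1(v=0,ok=F)] out:-; in:-
Tick 5: [PARSE:-, VALIDATE:-, TRANSFORM:P3(v=0,ok=F), EMIT:P2(v=25,ok=T)] out:P1(v=0); in:-
At end of tick 5: ['-', '-', 'P3', 'P2']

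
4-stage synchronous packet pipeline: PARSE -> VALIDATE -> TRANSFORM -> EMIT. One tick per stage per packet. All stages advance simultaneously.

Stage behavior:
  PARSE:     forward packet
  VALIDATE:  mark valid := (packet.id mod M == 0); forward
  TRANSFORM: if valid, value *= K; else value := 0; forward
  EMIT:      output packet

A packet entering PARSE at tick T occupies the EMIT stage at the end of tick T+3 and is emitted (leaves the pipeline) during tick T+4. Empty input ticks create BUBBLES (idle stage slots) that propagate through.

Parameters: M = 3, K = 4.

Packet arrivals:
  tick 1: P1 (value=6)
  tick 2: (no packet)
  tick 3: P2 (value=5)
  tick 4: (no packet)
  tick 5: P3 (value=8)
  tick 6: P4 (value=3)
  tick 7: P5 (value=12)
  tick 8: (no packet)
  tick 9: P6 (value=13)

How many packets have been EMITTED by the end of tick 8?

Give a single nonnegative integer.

Tick 1: [PARSE:P1(v=6,ok=F), VALIDATE:-, TRANSFORM:-, EMIT:-] out:-; in:P1
Tick 2: [PARSE:-, VALIDATE:P1(v=6,ok=F), TRANSFORM:-, EMIT:-] out:-; in:-
Tick 3: [PARSE:P2(v=5,ok=F), VALIDATE:-, TRANSFORM:P1(v=0,ok=F), EMIT:-] out:-; in:P2
Tick 4: [PARSE:-, VALIDATE:P2(v=5,ok=F), TRANSFORM:-, EMIT:P1(v=0,ok=F)] out:-; in:-
Tick 5: [PARSE:P3(v=8,ok=F), VALIDATE:-, TRANSFORM:P2(v=0,ok=F), EMIT:-] out:P1(v=0); in:P3
Tick 6: [PARSE:P4(v=3,ok=F), VALIDATE:P3(v=8,ok=T), TRANSFORM:-, EMIT:P2(v=0,ok=F)] out:-; in:P4
Tick 7: [PARSE:P5(v=12,ok=F), VALIDATE:P4(v=3,ok=F), TRANSFORM:P3(v=32,ok=T), EMIT:-] out:P2(v=0); in:P5
Tick 8: [PARSE:-, VALIDATE:P5(v=12,ok=F), TRANSFORM:P4(v=0,ok=F), EMIT:P3(v=32,ok=T)] out:-; in:-
Emitted by tick 8: ['P1', 'P2']

Answer: 2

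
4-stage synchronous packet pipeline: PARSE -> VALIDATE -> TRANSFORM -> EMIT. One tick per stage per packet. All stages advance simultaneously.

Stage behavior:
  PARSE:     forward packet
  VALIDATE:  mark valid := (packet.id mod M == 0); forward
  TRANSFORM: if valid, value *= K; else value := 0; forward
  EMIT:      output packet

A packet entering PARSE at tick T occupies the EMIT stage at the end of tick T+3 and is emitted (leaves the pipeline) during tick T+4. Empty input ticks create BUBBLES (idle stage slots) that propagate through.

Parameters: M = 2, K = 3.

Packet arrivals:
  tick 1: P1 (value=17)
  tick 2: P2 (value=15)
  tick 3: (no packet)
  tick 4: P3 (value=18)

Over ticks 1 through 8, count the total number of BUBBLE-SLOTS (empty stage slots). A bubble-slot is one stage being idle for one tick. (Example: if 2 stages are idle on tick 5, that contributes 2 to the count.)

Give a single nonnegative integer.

Tick 1: [PARSE:P1(v=17,ok=F), VALIDATE:-, TRANSFORM:-, EMIT:-] out:-; bubbles=3
Tick 2: [PARSE:P2(v=15,ok=F), VALIDATE:P1(v=17,ok=F), TRANSFORM:-, EMIT:-] out:-; bubbles=2
Tick 3: [PARSE:-, VALIDATE:P2(v=15,ok=T), TRANSFORM:P1(v=0,ok=F), EMIT:-] out:-; bubbles=2
Tick 4: [PARSE:P3(v=18,ok=F), VALIDATE:-, TRANSFORM:P2(v=45,ok=T), EMIT:P1(v=0,ok=F)] out:-; bubbles=1
Tick 5: [PARSE:-, VALIDATE:P3(v=18,ok=F), TRANSFORM:-, EMIT:P2(v=45,ok=T)] out:P1(v=0); bubbles=2
Tick 6: [PARSE:-, VALIDATE:-, TRANSFORM:P3(v=0,ok=F), EMIT:-] out:P2(v=45); bubbles=3
Tick 7: [PARSE:-, VALIDATE:-, TRANSFORM:-, EMIT:P3(v=0,ok=F)] out:-; bubbles=3
Tick 8: [PARSE:-, VALIDATE:-, TRANSFORM:-, EMIT:-] out:P3(v=0); bubbles=4
Total bubble-slots: 20

Answer: 20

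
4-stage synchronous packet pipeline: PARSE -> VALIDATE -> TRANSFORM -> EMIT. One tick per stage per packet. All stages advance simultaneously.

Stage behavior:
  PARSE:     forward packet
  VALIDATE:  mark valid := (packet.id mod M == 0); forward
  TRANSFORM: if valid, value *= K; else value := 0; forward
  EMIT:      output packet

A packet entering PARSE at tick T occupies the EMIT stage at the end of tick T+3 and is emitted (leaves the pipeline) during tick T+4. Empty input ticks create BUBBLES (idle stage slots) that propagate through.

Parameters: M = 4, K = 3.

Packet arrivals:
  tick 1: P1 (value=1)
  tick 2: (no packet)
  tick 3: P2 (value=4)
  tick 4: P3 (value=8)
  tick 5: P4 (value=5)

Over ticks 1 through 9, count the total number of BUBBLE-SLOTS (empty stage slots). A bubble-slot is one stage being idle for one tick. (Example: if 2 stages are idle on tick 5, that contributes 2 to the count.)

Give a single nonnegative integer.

Tick 1: [PARSE:P1(v=1,ok=F), VALIDATE:-, TRANSFORM:-, EMIT:-] out:-; bubbles=3
Tick 2: [PARSE:-, VALIDATE:P1(v=1,ok=F), TRANSFORM:-, EMIT:-] out:-; bubbles=3
Tick 3: [PARSE:P2(v=4,ok=F), VALIDATE:-, TRANSFORM:P1(v=0,ok=F), EMIT:-] out:-; bubbles=2
Tick 4: [PARSE:P3(v=8,ok=F), VALIDATE:P2(v=4,ok=F), TRANSFORM:-, EMIT:P1(v=0,ok=F)] out:-; bubbles=1
Tick 5: [PARSE:P4(v=5,ok=F), VALIDATE:P3(v=8,ok=F), TRANSFORM:P2(v=0,ok=F), EMIT:-] out:P1(v=0); bubbles=1
Tick 6: [PARSE:-, VALIDATE:P4(v=5,ok=T), TRANSFORM:P3(v=0,ok=F), EMIT:P2(v=0,ok=F)] out:-; bubbles=1
Tick 7: [PARSE:-, VALIDATE:-, TRANSFORM:P4(v=15,ok=T), EMIT:P3(v=0,ok=F)] out:P2(v=0); bubbles=2
Tick 8: [PARSE:-, VALIDATE:-, TRANSFORM:-, EMIT:P4(v=15,ok=T)] out:P3(v=0); bubbles=3
Tick 9: [PARSE:-, VALIDATE:-, TRANSFORM:-, EMIT:-] out:P4(v=15); bubbles=4
Total bubble-slots: 20

Answer: 20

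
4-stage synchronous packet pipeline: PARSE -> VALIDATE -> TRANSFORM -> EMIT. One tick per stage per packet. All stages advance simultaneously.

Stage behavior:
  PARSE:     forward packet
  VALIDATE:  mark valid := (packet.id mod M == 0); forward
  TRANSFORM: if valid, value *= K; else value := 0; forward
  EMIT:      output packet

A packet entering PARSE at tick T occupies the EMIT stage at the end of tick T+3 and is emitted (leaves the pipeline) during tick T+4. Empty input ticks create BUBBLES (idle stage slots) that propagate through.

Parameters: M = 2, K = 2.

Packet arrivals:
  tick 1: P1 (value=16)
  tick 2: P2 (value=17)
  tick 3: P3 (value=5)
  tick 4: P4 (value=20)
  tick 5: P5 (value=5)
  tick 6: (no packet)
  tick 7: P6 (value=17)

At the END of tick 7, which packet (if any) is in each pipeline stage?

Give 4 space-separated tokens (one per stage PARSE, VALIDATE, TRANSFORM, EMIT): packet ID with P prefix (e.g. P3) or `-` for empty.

Answer: P6 - P5 P4

Derivation:
Tick 1: [PARSE:P1(v=16,ok=F), VALIDATE:-, TRANSFORM:-, EMIT:-] out:-; in:P1
Tick 2: [PARSE:P2(v=17,ok=F), VALIDATE:P1(v=16,ok=F), TRANSFORM:-, EMIT:-] out:-; in:P2
Tick 3: [PARSE:P3(v=5,ok=F), VALIDATE:P2(v=17,ok=T), TRANSFORM:P1(v=0,ok=F), EMIT:-] out:-; in:P3
Tick 4: [PARSE:P4(v=20,ok=F), VALIDATE:P3(v=5,ok=F), TRANSFORM:P2(v=34,ok=T), EMIT:P1(v=0,ok=F)] out:-; in:P4
Tick 5: [PARSE:P5(v=5,ok=F), VALIDATE:P4(v=20,ok=T), TRANSFORM:P3(v=0,ok=F), EMIT:P2(v=34,ok=T)] out:P1(v=0); in:P5
Tick 6: [PARSE:-, VALIDATE:P5(v=5,ok=F), TRANSFORM:P4(v=40,ok=T), EMIT:P3(v=0,ok=F)] out:P2(v=34); in:-
Tick 7: [PARSE:P6(v=17,ok=F), VALIDATE:-, TRANSFORM:P5(v=0,ok=F), EMIT:P4(v=40,ok=T)] out:P3(v=0); in:P6
At end of tick 7: ['P6', '-', 'P5', 'P4']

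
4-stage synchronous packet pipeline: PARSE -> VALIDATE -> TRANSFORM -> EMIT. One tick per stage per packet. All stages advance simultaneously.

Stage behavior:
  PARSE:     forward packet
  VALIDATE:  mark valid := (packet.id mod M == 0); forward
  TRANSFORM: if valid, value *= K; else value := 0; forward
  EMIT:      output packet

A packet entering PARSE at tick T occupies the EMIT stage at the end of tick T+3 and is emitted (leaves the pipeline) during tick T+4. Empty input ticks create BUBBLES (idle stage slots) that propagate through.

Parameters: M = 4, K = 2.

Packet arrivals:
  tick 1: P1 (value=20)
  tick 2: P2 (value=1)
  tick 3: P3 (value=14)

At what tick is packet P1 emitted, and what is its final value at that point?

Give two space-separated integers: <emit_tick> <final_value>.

Answer: 5 0

Derivation:
Tick 1: [PARSE:P1(v=20,ok=F), VALIDATE:-, TRANSFORM:-, EMIT:-] out:-; in:P1
Tick 2: [PARSE:P2(v=1,ok=F), VALIDATE:P1(v=20,ok=F), TRANSFORM:-, EMIT:-] out:-; in:P2
Tick 3: [PARSE:P3(v=14,ok=F), VALIDATE:P2(v=1,ok=F), TRANSFORM:P1(v=0,ok=F), EMIT:-] out:-; in:P3
Tick 4: [PARSE:-, VALIDATE:P3(v=14,ok=F), TRANSFORM:P2(v=0,ok=F), EMIT:P1(v=0,ok=F)] out:-; in:-
Tick 5: [PARSE:-, VALIDATE:-, TRANSFORM:P3(v=0,ok=F), EMIT:P2(v=0,ok=F)] out:P1(v=0); in:-
Tick 6: [PARSE:-, VALIDATE:-, TRANSFORM:-, EMIT:P3(v=0,ok=F)] out:P2(v=0); in:-
Tick 7: [PARSE:-, VALIDATE:-, TRANSFORM:-, EMIT:-] out:P3(v=0); in:-
P1: arrives tick 1, valid=False (id=1, id%4=1), emit tick 5, final value 0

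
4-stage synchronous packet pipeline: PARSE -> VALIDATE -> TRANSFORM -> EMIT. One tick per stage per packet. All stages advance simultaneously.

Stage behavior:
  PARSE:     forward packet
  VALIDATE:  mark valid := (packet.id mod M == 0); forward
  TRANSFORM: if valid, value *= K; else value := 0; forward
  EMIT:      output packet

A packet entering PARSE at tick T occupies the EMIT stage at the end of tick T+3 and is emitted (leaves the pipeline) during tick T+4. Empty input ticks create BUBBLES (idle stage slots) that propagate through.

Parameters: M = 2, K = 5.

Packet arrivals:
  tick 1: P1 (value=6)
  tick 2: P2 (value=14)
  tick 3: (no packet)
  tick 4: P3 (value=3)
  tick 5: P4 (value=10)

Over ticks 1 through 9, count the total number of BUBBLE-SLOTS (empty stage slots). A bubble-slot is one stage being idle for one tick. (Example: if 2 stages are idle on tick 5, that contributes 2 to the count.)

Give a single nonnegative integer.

Tick 1: [PARSE:P1(v=6,ok=F), VALIDATE:-, TRANSFORM:-, EMIT:-] out:-; bubbles=3
Tick 2: [PARSE:P2(v=14,ok=F), VALIDATE:P1(v=6,ok=F), TRANSFORM:-, EMIT:-] out:-; bubbles=2
Tick 3: [PARSE:-, VALIDATE:P2(v=14,ok=T), TRANSFORM:P1(v=0,ok=F), EMIT:-] out:-; bubbles=2
Tick 4: [PARSE:P3(v=3,ok=F), VALIDATE:-, TRANSFORM:P2(v=70,ok=T), EMIT:P1(v=0,ok=F)] out:-; bubbles=1
Tick 5: [PARSE:P4(v=10,ok=F), VALIDATE:P3(v=3,ok=F), TRANSFORM:-, EMIT:P2(v=70,ok=T)] out:P1(v=0); bubbles=1
Tick 6: [PARSE:-, VALIDATE:P4(v=10,ok=T), TRANSFORM:P3(v=0,ok=F), EMIT:-] out:P2(v=70); bubbles=2
Tick 7: [PARSE:-, VALIDATE:-, TRANSFORM:P4(v=50,ok=T), EMIT:P3(v=0,ok=F)] out:-; bubbles=2
Tick 8: [PARSE:-, VALIDATE:-, TRANSFORM:-, EMIT:P4(v=50,ok=T)] out:P3(v=0); bubbles=3
Tick 9: [PARSE:-, VALIDATE:-, TRANSFORM:-, EMIT:-] out:P4(v=50); bubbles=4
Total bubble-slots: 20

Answer: 20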